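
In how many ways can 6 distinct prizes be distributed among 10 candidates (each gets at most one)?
P(10,6) = 10!/(10-6)! = 151200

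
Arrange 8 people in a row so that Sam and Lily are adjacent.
Treat as block: (8-1)! × 2! = 5040 × 2 = 10080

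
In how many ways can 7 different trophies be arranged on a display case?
7! = 5040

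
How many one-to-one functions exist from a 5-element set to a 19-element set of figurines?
P(19,5) = 19!/(19-5)! = 1395360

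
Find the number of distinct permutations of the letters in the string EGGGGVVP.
8! / (4! × 1! × 1! × 2!) = 840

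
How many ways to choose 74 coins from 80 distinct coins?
C(80,74) = 80!/(74!×6!) = 300500200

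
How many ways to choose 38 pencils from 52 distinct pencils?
C(52,38) = 52!/(38!×14!) = 1768966344600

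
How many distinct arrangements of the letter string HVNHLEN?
7! / (2! × 1! × 2! × 1! × 1!) = 1260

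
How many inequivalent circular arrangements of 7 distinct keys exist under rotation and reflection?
(7-1)!/2 = 720/2 = 360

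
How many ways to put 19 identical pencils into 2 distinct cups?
C(19+2-1, 2-1) = C(20, 1) = 20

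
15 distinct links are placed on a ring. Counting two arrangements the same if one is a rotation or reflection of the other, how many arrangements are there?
(15-1)!/2 = 87178291200/2 = 43589145600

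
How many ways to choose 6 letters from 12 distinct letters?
C(12,6) = 12!/(6!×6!) = 924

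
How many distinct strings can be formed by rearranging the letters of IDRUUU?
6! / (3! × 1! × 1! × 1!) = 120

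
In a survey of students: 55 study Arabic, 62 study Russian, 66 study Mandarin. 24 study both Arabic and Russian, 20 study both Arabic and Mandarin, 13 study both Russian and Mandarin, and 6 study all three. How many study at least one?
|A∪B∪C| = 55+62+66-24-20-13+6 = 132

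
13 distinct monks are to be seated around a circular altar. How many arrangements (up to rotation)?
Circular: fix one position, arrange the rest. (13-1)! = 479001600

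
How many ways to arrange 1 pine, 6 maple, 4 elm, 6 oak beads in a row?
17! / (1! × 6! × 4! × 6!) = 28588560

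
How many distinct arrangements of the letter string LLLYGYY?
7! / (3! × 3! × 1!) = 140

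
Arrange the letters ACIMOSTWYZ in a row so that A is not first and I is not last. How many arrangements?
By inclusion-exclusion: 10! - 2×(10-1)! + (10-2)! = 3628800 - 725760 + 40320 = 2943360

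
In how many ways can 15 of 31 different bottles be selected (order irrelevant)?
C(31,15) = 31!/(15!×16!) = 300540195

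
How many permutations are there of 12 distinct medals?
12! = 479001600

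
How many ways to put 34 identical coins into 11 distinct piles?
C(34+11-1, 11-1) = C(44, 10) = 2481256778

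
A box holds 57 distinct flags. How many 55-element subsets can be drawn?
C(57,55) = 57!/(55!×2!) = 1596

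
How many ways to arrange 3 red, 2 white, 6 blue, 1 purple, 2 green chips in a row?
14! / (3! × 2! × 6! × 1! × 2!) = 5045040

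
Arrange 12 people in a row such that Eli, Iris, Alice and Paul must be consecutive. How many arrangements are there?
Treat the 4 as one block: (12-4+1)! × 4! = 362880 × 24 = 8709120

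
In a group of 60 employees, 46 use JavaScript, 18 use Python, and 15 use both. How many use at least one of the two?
|A∪B| = |A| + |B| - |A∩B| = 46 + 18 - 15 = 49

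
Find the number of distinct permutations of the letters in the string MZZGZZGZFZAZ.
12! / (2! × 7! × 1! × 1! × 1!) = 47520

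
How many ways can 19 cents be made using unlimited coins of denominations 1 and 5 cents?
Coefficient of x^19 in 1/(1-x^1) · 1/(1-x^5). Use j coins of 5 for j = 0..⌊19/5⌋ = 3, the rest in 1s: 3 + 1 = 4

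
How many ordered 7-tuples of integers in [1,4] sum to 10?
Coefficient of x^10 in (x + x² + ... + x^4)^7. By inclusion-exclusion on dice exceeding 4: Σ_j (-1)^j C(7,j)·C(10-1-4j, 6) = C(7,0)·C(9,6) = 1·84 = 84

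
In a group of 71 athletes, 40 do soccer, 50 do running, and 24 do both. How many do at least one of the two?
|A∪B| = |A| + |B| - |A∩B| = 40 + 50 - 24 = 66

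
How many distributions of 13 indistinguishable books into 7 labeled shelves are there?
C(13+7-1, 7-1) = C(19, 6) = 27132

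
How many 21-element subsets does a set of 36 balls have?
C(36,21) = 36!/(21!×15!) = 5567902560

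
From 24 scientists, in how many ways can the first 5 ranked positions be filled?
P(24,5) = 24!/(24-5)! = 5100480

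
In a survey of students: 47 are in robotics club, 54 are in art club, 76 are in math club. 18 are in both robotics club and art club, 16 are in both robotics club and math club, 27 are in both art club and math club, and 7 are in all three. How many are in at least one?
|A∪B∪C| = 47+54+76-18-16-27+7 = 123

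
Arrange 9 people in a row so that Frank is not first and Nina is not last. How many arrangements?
By inclusion-exclusion: 9! - 2×(9-1)! + (9-2)! = 362880 - 80640 + 5040 = 287280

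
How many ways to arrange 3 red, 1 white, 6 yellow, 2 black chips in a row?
12! / (3! × 1! × 6! × 2!) = 55440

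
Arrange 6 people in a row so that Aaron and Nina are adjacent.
Treat as block: (6-1)! × 2! = 120 × 2 = 240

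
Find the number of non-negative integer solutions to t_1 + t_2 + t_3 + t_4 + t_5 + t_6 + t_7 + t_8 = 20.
C(20+8-1, 8-1) = C(27, 7) = 888030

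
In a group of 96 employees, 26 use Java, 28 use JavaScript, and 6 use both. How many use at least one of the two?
|A∪B| = |A| + |B| - |A∩B| = 26 + 28 - 6 = 48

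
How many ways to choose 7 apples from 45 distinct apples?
C(45,7) = 45!/(7!×38!) = 45379620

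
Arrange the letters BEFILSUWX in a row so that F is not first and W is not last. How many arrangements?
By inclusion-exclusion: 9! - 2×(9-1)! + (9-2)! = 362880 - 80640 + 5040 = 287280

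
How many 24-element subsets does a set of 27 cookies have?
C(27,24) = 27!/(24!×3!) = 2925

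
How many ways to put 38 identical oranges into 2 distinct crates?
C(38+2-1, 2-1) = C(39, 1) = 39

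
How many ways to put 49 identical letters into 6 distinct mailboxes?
C(49+6-1, 6-1) = C(54, 5) = 3162510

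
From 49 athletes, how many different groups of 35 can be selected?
C(49,35) = 49!/(35!×14!) = 675248872536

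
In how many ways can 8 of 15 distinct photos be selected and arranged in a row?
P(15,8) = 15!/(15-8)! = 259459200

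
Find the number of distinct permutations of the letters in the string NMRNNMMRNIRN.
12! / (1! × 3! × 3! × 5!) = 110880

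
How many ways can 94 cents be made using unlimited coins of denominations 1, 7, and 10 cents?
Coefficient of x^94 in 1/(1-x^1) · 1/(1-x^7) · 1/(1-x^10). Case on j = number of 10-cent coins (j = 0..9); remainder r = 94 - 10j is made from {1,7} in ⌊r/7⌋+1 ways. r = 94, 84, 74, 64, 54, 44, 34, 24, 14, 4 → 14 + 13 + 11 + 10 + 8 + 7 + 5 + 4 + 3 + 1 = 76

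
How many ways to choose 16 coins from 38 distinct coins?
C(38,16) = 38!/(16!×22!) = 22239974430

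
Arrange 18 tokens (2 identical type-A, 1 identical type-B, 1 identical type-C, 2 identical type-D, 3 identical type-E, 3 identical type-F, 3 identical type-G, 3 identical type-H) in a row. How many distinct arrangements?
18! / (2! × 1! × 1! × 2! × 3! × 3! × 3! × 3!) = 1235025792000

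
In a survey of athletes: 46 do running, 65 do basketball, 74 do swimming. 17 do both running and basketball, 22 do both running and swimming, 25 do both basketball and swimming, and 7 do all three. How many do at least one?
|A∪B∪C| = 46+65+74-17-22-25+7 = 128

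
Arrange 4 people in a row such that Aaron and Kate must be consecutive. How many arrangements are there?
Treat the 2 as one block: (4-2+1)! × 2! = 6 × 2 = 12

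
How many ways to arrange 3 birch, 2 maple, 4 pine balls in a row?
9! / (3! × 2! × 4!) = 1260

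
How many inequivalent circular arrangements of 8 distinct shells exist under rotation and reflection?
(8-1)!/2 = 5040/2 = 2520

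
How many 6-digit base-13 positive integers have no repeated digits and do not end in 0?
Last digit: 12 nonzero choices. First digit: 11 (nonzero, ≠last). Middle 4: P(11,4) = 7920. Total = 1045440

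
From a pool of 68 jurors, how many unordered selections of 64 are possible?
C(68,64) = 68!/(64!×4!) = 814385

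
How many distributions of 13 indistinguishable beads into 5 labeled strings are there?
C(13+5-1, 5-1) = C(17, 4) = 2380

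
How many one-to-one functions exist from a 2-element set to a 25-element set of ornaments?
P(25,2) = 25!/(25-2)! = 600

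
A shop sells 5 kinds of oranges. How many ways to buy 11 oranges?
C(11+5-1, 5-1) = C(15, 4) = 1365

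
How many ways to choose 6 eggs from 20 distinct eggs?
C(20,6) = 20!/(6!×14!) = 38760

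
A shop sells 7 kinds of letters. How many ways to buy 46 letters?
C(46+7-1, 7-1) = C(52, 6) = 20358520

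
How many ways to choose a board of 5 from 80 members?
C(80,5) = 80!/(5!×75!) = 24040016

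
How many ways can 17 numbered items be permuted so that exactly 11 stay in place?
Choose the 11 fixed points C(17,11) = 12376, derange the rest: !6 = Σ_{j=0}^{6} (-1)^j·6!/j! = 720 - 720 + 360 - 120 + 30 - 6 + 1 = 265. Product = 12376 × 265 = 3279640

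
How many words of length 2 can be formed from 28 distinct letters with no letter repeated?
P(28,2) = 28!/(28-2)! = 756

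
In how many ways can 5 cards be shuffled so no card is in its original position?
!5 = Σ_{j=0}^{5} (-1)^j·5!/j! = 120 - 120 + 60 - 20 + 5 - 1 = 44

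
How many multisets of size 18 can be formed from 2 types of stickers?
C(18+2-1, 2-1) = C(19, 1) = 19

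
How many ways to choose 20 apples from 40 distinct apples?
C(40,20) = 40!/(20!×20!) = 137846528820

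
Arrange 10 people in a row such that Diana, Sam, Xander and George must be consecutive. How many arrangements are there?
Treat the 4 as one block: (10-4+1)! × 4! = 5040 × 24 = 120960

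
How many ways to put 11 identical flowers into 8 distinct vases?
C(11+8-1, 8-1) = C(18, 7) = 31824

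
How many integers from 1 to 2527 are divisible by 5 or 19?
⌊2527/5⌋ + ⌊2527/19⌋ - ⌊2527/95⌋ = 505 + 133 - 26 = 612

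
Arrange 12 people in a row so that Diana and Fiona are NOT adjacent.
Total - adjacent = 12! - (12-1)!×2 = 479001600 - 79833600 = 399168000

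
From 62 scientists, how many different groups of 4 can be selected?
C(62,4) = 62!/(4!×58!) = 557845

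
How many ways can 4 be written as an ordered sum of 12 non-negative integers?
C(4+12-1, 12-1) = C(15, 11) = 1365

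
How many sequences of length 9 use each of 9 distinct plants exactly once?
9! = 362880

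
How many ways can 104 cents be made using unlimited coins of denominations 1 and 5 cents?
Coefficient of x^104 in 1/(1-x^1) · 1/(1-x^5). Use j coins of 5 for j = 0..⌊104/5⌋ = 20, the rest in 1s: 20 + 1 = 21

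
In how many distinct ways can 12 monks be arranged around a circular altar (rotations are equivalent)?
Circular: fix one position, arrange the rest. (12-1)! = 39916800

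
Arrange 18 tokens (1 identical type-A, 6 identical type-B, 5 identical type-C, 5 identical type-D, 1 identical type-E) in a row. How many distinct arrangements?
18! / (1! × 6! × 5! × 5! × 1!) = 617512896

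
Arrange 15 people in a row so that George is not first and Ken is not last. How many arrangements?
By inclusion-exclusion: 15! - 2×(15-1)! + (15-2)! = 1307674368000 - 174356582400 + 6227020800 = 1139544806400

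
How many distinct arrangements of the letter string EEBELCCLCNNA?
12! / (1! × 2! × 1! × 3! × 3! × 2!) = 3326400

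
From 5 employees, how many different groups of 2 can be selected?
C(5,2) = 5!/(2!×3!) = 10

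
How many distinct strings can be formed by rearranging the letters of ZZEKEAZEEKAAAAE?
15! / (5! × 3! × 5! × 2!) = 7567560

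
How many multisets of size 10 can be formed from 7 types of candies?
C(10+7-1, 7-1) = C(16, 6) = 8008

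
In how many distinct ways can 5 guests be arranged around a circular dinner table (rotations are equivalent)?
Circular: fix one position, arrange the rest. (5-1)! = 24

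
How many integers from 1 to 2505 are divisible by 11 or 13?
⌊2505/11⌋ + ⌊2505/13⌋ - ⌊2505/143⌋ = 227 + 192 - 17 = 402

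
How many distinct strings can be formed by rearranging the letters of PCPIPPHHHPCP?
12! / (3! × 2! × 6! × 1!) = 55440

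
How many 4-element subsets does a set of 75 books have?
C(75,4) = 75!/(4!×71!) = 1215450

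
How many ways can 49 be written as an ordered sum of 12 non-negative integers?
C(49+12-1, 12-1) = C(60, 11) = 342700125300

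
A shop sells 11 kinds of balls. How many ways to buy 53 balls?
C(53+11-1, 11-1) = C(63, 10) = 127805525001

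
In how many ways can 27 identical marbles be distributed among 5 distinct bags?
C(27+5-1, 5-1) = C(31, 4) = 31465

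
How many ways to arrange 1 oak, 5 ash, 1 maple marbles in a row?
7! / (1! × 5! × 1!) = 42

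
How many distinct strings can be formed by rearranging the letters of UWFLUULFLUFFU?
13! / (5! × 3! × 1! × 4!) = 360360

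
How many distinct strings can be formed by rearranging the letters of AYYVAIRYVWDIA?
13! / (1! × 3! × 1! × 2! × 1! × 2! × 3!) = 43243200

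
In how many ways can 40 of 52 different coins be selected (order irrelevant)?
C(52,40) = 52!/(40!×12!) = 206379406870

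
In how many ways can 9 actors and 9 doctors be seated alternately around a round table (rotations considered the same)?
Fix one of the actors: (9-1)! ways for the remaining actors, × 9! ways for the doctors = 40320 × 362880 = 14631321600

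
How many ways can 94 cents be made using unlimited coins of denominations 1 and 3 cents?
Coefficient of x^94 in 1/(1-x^1) · 1/(1-x^3). Use j coins of 3 for j = 0..⌊94/3⌋ = 31, the rest in 1s: 31 + 1 = 32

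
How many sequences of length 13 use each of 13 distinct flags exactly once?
13! = 6227020800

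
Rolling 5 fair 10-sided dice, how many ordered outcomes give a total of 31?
Coefficient of x^31 in (x + x² + ... + x^10)^5. By inclusion-exclusion on dice exceeding 10: Σ_j (-1)^j C(5,j)·C(31-1-10j, 4) = C(5,0)·C(30,4) - C(5,1)·C(20,4) + C(5,2)·C(10,4) = 1·27405 - 5·4845 + 10·210 = 5280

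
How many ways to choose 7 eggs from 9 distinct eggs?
C(9,7) = 9!/(7!×2!) = 36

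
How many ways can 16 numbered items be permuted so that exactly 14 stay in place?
Choose the 14 fixed points C(16,14) = 120, derange the rest: !2 = Σ_{j=0}^{2} (-1)^j·2!/j! = 2 - 2 + 1 = 1. Product = 120 × 1 = 120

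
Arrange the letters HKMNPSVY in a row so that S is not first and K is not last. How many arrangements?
By inclusion-exclusion: 8! - 2×(8-1)! + (8-2)! = 40320 - 10080 + 720 = 30960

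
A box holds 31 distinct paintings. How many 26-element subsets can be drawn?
C(31,26) = 31!/(26!×5!) = 169911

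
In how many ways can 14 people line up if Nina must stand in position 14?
Fix one position: (14-1)! = 6227020800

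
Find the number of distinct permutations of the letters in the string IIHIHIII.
8! / (6! × 2!) = 28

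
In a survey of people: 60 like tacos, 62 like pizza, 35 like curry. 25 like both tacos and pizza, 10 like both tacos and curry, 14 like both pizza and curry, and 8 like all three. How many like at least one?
|A∪B∪C| = 60+62+35-25-10-14+8 = 116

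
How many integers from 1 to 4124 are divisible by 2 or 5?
⌊4124/2⌋ + ⌊4124/5⌋ - ⌊4124/10⌋ = 2062 + 824 - 412 = 2474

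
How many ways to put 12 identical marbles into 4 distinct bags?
C(12+4-1, 4-1) = C(15, 3) = 455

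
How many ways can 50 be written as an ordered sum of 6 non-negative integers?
C(50+6-1, 6-1) = C(55, 5) = 3478761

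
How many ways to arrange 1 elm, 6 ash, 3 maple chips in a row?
10! / (1! × 6! × 3!) = 840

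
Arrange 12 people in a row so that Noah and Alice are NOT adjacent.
Total - adjacent = 12! - (12-1)!×2 = 479001600 - 79833600 = 399168000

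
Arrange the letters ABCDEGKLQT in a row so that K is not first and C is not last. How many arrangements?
By inclusion-exclusion: 10! - 2×(10-1)! + (10-2)! = 3628800 - 725760 + 40320 = 2943360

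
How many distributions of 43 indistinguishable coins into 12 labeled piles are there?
C(43+12-1, 12-1) = C(54, 11) = 95722852680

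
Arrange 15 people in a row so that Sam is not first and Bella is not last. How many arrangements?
By inclusion-exclusion: 15! - 2×(15-1)! + (15-2)! = 1307674368000 - 174356582400 + 6227020800 = 1139544806400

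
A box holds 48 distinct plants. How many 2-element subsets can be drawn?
C(48,2) = 48!/(2!×46!) = 1128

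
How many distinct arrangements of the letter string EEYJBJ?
6! / (2! × 2! × 1! × 1!) = 180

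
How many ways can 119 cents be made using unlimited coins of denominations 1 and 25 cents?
Coefficient of x^119 in 1/(1-x^1) · 1/(1-x^25). Use j coins of 25 for j = 0..⌊119/25⌋ = 4, the rest in 1s: 4 + 1 = 5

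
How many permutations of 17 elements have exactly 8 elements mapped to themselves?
Choose the 8 fixed points C(17,8) = 24310, derange the rest: !9 = Σ_{j=0}^{9} (-1)^j·9!/j! = 362880 - 362880 + 181440 - 60480 + 15120 - 3024 + 504 - 72 + 9 - 1 = 133496. Product = 24310 × 133496 = 3245287760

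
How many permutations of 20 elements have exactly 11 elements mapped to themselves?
Choose the 11 fixed points C(20,11) = 167960, derange the rest: !9 = Σ_{j=0}^{9} (-1)^j·9!/j! = 362880 - 362880 + 181440 - 60480 + 15120 - 3024 + 504 - 72 + 9 - 1 = 133496. Product = 167960 × 133496 = 22421988160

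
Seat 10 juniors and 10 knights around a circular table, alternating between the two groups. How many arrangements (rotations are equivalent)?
Fix one of the juniors: (10-1)! ways for the remaining juniors, × 10! ways for the knights = 362880 × 3628800 = 1316818944000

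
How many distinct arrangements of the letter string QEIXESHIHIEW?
12! / (1! × 3! × 2! × 1! × 3! × 1! × 1!) = 6652800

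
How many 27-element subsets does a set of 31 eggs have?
C(31,27) = 31!/(27!×4!) = 31465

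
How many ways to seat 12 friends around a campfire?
Circular: fix one position, arrange the rest. (12-1)! = 39916800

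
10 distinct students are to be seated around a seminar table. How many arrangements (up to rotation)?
Circular: fix one position, arrange the rest. (10-1)! = 362880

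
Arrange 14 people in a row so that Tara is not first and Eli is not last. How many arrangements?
By inclusion-exclusion: 14! - 2×(14-1)! + (14-2)! = 87178291200 - 12454041600 + 479001600 = 75203251200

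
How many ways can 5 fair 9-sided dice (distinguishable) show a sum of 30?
Coefficient of x^30 in (x + x² + ... + x^9)^5. By inclusion-exclusion on dice exceeding 9: Σ_j (-1)^j C(5,j)·C(30-1-9j, 4) = C(5,0)·C(29,4) - C(5,1)·C(20,4) + C(5,2)·C(11,4) = 1·23751 - 5·4845 + 10·330 = 2826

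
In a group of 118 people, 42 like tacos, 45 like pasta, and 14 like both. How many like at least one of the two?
|A∪B| = |A| + |B| - |A∩B| = 42 + 45 - 14 = 73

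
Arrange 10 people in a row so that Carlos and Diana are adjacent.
Treat as block: (10-1)! × 2! = 362880 × 2 = 725760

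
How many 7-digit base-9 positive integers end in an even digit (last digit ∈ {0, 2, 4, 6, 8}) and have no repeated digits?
Last∈{0,2,4,6,8}. Last=0: 20160. Last nonzero: 4×7×P(7,5) = 70560. Total = 90720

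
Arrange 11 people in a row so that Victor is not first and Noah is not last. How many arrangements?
By inclusion-exclusion: 11! - 2×(11-1)! + (11-2)! = 39916800 - 7257600 + 362880 = 33022080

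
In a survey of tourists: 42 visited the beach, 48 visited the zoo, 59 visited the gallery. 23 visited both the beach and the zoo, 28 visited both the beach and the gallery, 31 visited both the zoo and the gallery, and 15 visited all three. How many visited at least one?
|A∪B∪C| = 42+48+59-23-28-31+15 = 82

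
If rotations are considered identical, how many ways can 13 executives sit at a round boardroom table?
Circular: fix one position, arrange the rest. (13-1)! = 479001600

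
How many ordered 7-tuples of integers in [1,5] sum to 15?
Coefficient of x^15 in (x + x² + ... + x^5)^7. By inclusion-exclusion on dice exceeding 5: Σ_j (-1)^j C(7,j)·C(15-1-5j, 6) = C(7,0)·C(14,6) - C(7,1)·C(9,6) = 1·3003 - 7·84 = 2415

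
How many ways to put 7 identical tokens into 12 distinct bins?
C(7+12-1, 12-1) = C(18, 11) = 31824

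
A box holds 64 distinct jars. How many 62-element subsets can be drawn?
C(64,62) = 64!/(62!×2!) = 2016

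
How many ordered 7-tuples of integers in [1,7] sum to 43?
Coefficient of x^43 in (x + x² + ... + x^7)^7. By inclusion-exclusion on dice exceeding 7: Σ_j (-1)^j C(7,j)·C(43-1-7j, 6) = C(7,0)·C(42,6) - C(7,1)·C(35,6) + C(7,2)·C(28,6) - C(7,3)·C(21,6) + C(7,4)·C(14,6) - C(7,5)·C(7,6) = 1·5245786 - 7·1623160 + 21·376740 - 35·54264 + 35·3003 - 21·7 = 924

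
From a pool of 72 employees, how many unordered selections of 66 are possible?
C(72,66) = 72!/(66!×6!) = 156238908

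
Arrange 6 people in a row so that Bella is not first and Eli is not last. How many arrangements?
By inclusion-exclusion: 6! - 2×(6-1)! + (6-2)! = 720 - 240 + 24 = 504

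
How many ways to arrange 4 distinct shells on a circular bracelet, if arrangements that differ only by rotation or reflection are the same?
(4-1)!/2 = 6/2 = 3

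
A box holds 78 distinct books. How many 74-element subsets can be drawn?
C(78,74) = 78!/(74!×4!) = 1426425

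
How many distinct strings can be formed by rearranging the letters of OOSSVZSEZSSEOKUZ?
16! / (5! × 1! × 1! × 1! × 3! × 2! × 3!) = 2421619200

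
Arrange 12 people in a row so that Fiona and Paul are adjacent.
Treat as block: (12-1)! × 2! = 39916800 × 2 = 79833600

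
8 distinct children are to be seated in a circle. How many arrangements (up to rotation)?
Circular: fix one position, arrange the rest. (8-1)! = 5040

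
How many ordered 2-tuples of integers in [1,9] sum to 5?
Coefficient of x^5 in (x + x² + ... + x^9)^2. By inclusion-exclusion on dice exceeding 9: Σ_j (-1)^j C(2,j)·C(5-1-9j, 1) = C(2,0)·C(4,1) = 1·4 = 4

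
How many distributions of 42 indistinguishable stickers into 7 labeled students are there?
C(42+7-1, 7-1) = C(48, 6) = 12271512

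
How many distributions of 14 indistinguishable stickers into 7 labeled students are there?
C(14+7-1, 7-1) = C(20, 6) = 38760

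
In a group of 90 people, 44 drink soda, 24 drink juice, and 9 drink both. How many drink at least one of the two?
|A∪B| = |A| + |B| - |A∩B| = 44 + 24 - 9 = 59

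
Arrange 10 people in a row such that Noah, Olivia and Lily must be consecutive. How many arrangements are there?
Treat the 3 as one block: (10-3+1)! × 3! = 40320 × 6 = 241920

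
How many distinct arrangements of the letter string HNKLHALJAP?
10! / (2! × 1! × 1! × 1! × 2! × 1! × 2!) = 453600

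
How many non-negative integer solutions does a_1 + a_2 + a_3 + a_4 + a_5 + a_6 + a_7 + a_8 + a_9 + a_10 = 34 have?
C(34+10-1, 10-1) = C(43, 9) = 563921995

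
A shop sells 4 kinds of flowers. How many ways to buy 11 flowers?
C(11+4-1, 4-1) = C(14, 3) = 364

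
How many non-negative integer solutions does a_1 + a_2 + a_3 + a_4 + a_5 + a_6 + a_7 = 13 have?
C(13+7-1, 7-1) = C(19, 6) = 27132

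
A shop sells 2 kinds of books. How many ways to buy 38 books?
C(38+2-1, 2-1) = C(39, 1) = 39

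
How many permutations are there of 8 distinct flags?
8! = 40320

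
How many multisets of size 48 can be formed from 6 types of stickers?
C(48+6-1, 6-1) = C(53, 5) = 2869685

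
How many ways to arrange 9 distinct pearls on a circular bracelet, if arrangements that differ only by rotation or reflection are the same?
(9-1)!/2 = 40320/2 = 20160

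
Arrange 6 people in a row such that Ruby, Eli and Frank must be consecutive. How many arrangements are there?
Treat the 3 as one block: (6-3+1)! × 3! = 24 × 6 = 144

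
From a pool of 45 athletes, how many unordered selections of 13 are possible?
C(45,13) = 45!/(13!×32!) = 73006209045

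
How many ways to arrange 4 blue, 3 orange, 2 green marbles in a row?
9! / (4! × 3! × 2!) = 1260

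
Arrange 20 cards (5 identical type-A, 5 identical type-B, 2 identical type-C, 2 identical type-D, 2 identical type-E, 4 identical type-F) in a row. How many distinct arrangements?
20! / (5! × 5! × 2! × 2! × 2! × 4!) = 879955876800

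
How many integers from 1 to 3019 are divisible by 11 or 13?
⌊3019/11⌋ + ⌊3019/13⌋ - ⌊3019/143⌋ = 274 + 232 - 21 = 485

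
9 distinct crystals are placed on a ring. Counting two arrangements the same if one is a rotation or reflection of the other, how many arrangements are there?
(9-1)!/2 = 40320/2 = 20160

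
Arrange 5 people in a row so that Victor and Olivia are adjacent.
Treat as block: (5-1)! × 2! = 24 × 2 = 48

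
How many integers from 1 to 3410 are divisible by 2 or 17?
⌊3410/2⌋ + ⌊3410/17⌋ - ⌊3410/34⌋ = 1705 + 200 - 100 = 1805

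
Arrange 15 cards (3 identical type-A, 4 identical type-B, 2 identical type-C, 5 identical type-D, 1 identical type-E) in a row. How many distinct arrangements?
15! / (3! × 4! × 2! × 5! × 1!) = 37837800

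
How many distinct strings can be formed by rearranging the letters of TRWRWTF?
7! / (1! × 2! × 2! × 2!) = 630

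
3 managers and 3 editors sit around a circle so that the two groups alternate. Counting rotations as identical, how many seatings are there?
Fix one of the managers: (3-1)! ways for the remaining managers, × 3! ways for the editors = 2 × 6 = 12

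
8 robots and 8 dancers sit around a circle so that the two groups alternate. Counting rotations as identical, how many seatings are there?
Fix one of the robots: (8-1)! ways for the remaining robots, × 8! ways for the dancers = 5040 × 40320 = 203212800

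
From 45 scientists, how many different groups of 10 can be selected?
C(45,10) = 45!/(10!×35!) = 3190187286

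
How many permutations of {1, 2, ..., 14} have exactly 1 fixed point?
Choose the 1 fixed point C(14,1) = 14, derange the rest: !13 = Σ_{j=0}^{13} (-1)^j·13!/j! = 6227020800 - 6227020800 + 3113510400 - 1037836800 + 259459200 - 51891840 + 8648640 - 1235520 + 154440 - 17160 + 1716 - 156 + 13 - 1 = 2290792932. Product = 14 × 2290792932 = 32071101048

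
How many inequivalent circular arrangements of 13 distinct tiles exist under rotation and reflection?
(13-1)!/2 = 479001600/2 = 239500800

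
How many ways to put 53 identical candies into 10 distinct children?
C(53+10-1, 10-1) = C(62, 9) = 20286591270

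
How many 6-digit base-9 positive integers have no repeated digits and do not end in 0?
Last digit: 8 nonzero choices. First digit: 7 (nonzero, ≠last). Middle 4: P(7,4) = 840. Total = 47040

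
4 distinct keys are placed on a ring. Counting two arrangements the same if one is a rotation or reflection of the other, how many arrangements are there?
(4-1)!/2 = 6/2 = 3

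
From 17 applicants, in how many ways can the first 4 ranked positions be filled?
P(17,4) = 17!/(17-4)! = 57120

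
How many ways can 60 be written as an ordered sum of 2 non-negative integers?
C(60+2-1, 2-1) = C(61, 1) = 61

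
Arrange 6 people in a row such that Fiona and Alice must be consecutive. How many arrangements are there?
Treat the 2 as one block: (6-2+1)! × 2! = 120 × 2 = 240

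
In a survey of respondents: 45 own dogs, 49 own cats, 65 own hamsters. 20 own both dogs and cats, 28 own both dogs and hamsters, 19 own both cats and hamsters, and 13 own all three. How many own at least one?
|A∪B∪C| = 45+49+65-20-28-19+13 = 105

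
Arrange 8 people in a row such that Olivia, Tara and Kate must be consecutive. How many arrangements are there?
Treat the 3 as one block: (8-3+1)! × 3! = 720 × 6 = 4320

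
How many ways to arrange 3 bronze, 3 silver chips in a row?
6! / (3! × 3!) = 20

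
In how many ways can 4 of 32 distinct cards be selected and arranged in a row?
P(32,4) = 32!/(32-4)! = 863040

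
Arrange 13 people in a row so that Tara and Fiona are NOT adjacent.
Total - adjacent = 13! - (13-1)!×2 = 6227020800 - 958003200 = 5269017600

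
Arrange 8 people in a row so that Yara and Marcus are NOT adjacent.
Total - adjacent = 8! - (8-1)!×2 = 40320 - 10080 = 30240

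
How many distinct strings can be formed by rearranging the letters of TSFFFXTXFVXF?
12! / (5! × 2! × 1! × 1! × 3!) = 332640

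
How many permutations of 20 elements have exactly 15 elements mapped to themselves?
Choose the 15 fixed points C(20,15) = 15504, derange the rest: !5 = Σ_{j=0}^{5} (-1)^j·5!/j! = 120 - 120 + 60 - 20 + 5 - 1 = 44. Product = 15504 × 44 = 682176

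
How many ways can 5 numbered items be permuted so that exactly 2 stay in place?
Choose the 2 fixed points C(5,2) = 10, derange the rest: !3 = Σ_{j=0}^{3} (-1)^j·3!/j! = 6 - 6 + 3 - 1 = 2. Product = 10 × 2 = 20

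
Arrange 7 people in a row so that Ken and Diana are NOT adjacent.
Total - adjacent = 7! - (7-1)!×2 = 5040 - 1440 = 3600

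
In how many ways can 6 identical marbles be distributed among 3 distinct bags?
C(6+3-1, 3-1) = C(8, 2) = 28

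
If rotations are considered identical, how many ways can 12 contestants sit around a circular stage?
Circular: fix one position, arrange the rest. (12-1)! = 39916800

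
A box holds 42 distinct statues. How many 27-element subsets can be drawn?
C(42,27) = 42!/(27!×15!) = 98672427616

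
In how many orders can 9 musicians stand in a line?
9! = 362880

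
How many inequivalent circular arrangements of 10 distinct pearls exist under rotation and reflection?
(10-1)!/2 = 362880/2 = 181440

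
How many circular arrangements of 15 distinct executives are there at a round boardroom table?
Circular: fix one position, arrange the rest. (15-1)! = 87178291200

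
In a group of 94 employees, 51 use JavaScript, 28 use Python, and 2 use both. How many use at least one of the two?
|A∪B| = |A| + |B| - |A∩B| = 51 + 28 - 2 = 77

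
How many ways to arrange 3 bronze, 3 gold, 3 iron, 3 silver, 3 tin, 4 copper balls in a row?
19! / (3! × 3! × 3! × 3! × 3! × 4!) = 651819168000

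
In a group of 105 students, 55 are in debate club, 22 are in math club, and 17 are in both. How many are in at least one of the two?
|A∪B| = |A| + |B| - |A∩B| = 55 + 22 - 17 = 60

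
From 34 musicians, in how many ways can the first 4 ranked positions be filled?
P(34,4) = 34!/(34-4)! = 1113024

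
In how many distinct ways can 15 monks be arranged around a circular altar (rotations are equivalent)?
Circular: fix one position, arrange the rest. (15-1)! = 87178291200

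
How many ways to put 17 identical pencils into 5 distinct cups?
C(17+5-1, 5-1) = C(21, 4) = 5985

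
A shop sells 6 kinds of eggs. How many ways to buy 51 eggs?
C(51+6-1, 6-1) = C(56, 5) = 3819816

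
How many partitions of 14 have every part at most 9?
Let r_j(i) = number of partitions of i into parts ≤ j, for i = 0..14. r_1(i) = 1 for all i; r_j(i) = r_{j-1}(i) + r_j(i-j). Rows j = 2..9: ≤2: 1 1 2 2 3 3 4 4 5 5 6 6 7 7 8; ≤3: 1 1 2 3 4 5 7 8 10 12 14 16 19 21 24; ≤4: 1 1 2 3 5 6 9 11 15 18 23 27 34 39 47; ≤5: 1 1 2 3 5 7 10 13 18 23 30 37 47 57 70; ≤6: 1 1 2 3 5 7 11 14 20 26 35 44 58 71 90; ≤7: 1 1 2 3 5 7 11 15 21 28 38 49 65 82 105; ≤8: 1 1 2 3 5 7 11 15 22 29 40 52 70 89 116; ≤9: 1 1 2 3 5 7 11 15 22 30 41 54 73 94 123. r_9(14) = 123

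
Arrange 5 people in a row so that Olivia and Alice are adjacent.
Treat as block: (5-1)! × 2! = 24 × 2 = 48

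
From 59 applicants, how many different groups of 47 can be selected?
C(59,47) = 59!/(47!×12!) = 1119487075980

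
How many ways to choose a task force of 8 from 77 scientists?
C(77,8) = 77!/(8!×69!) = 21042072975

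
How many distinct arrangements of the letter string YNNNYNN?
7! / (2! × 5!) = 21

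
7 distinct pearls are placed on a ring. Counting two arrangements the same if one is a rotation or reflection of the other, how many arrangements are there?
(7-1)!/2 = 720/2 = 360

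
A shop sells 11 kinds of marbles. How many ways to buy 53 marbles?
C(53+11-1, 11-1) = C(63, 10) = 127805525001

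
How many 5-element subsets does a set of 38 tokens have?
C(38,5) = 38!/(5!×33!) = 501942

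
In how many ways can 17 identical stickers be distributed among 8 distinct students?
C(17+8-1, 8-1) = C(24, 7) = 346104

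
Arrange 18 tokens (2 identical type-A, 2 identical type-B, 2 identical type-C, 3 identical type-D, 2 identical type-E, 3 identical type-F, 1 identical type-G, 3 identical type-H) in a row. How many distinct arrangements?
18! / (2! × 2! × 2! × 3! × 2! × 3! × 1! × 3!) = 1852538688000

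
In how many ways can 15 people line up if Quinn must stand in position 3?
Fix one position: (15-1)! = 87178291200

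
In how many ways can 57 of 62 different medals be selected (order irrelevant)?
C(62,57) = 62!/(57!×5!) = 6471002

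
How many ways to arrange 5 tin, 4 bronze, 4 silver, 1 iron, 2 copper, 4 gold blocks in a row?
20! / (5! × 4! × 4! × 1! × 2! × 4!) = 733296564000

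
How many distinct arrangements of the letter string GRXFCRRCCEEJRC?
14! / (1! × 4! × 1! × 4! × 1! × 2! × 1!) = 75675600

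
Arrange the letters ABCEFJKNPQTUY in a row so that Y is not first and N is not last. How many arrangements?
By inclusion-exclusion: 13! - 2×(13-1)! + (13-2)! = 6227020800 - 958003200 + 39916800 = 5308934400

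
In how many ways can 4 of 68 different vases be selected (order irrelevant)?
C(68,4) = 68!/(4!×64!) = 814385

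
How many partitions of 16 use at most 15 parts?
By conjugation, equals partitions of 16 into parts ≤ 15. Let r_j(i) = number of partitions of i into parts ≤ j, for i = 0..16. r_1(i) = 1 for all i; r_j(i) = r_{j-1}(i) + r_j(i-j). Rows j = 2..15: ≤2: 1 1 2 2 3 3 4 4 5 5 6 6 7 7 8 8 9; ≤3: 1 1 2 3 4 5 7 8 10 12 14 16 19 21 24 27 30; ≤4: 1 1 2 3 5 6 9 11 15 18 23 27 34 39 47 54 64; ≤5: 1 1 2 3 5 7 10 13 18 23 30 37 47 57 70 84 101; ≤6: 1 1 2 3 5 7 11 14 20 26 35 44 58 71 90 110 136; ≤7: 1 1 2 3 5 7 11 15 21 28 38 49 65 82 105 131 164; ≤8: 1 1 2 3 5 7 11 15 22 29 40 52 70 89 116 146 186; ≤9: 1 1 2 3 5 7 11 15 22 30 41 54 73 94 123 157 201; ≤10: 1 1 2 3 5 7 11 15 22 30 42 55 75 97 128 164 212; ≤11: 1 1 2 3 5 7 11 15 22 30 42 56 76 99 131 169 219; ≤12: 1 1 2 3 5 7 11 15 22 30 42 56 77 100 133 172 224; ≤13: 1 1 2 3 5 7 11 15 22 30 42 56 77 101 134 174 227; ≤14: 1 1 2 3 5 7 11 15 22 30 42 56 77 101 135 175 229; ≤15: 1 1 2 3 5 7 11 15 22 30 42 56 77 101 135 176 230. r_15(16) = 230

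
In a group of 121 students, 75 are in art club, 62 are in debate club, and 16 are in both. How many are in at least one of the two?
|A∪B| = |A| + |B| - |A∩B| = 75 + 62 - 16 = 121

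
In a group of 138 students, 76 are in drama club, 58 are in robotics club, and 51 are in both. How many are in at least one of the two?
|A∪B| = |A| + |B| - |A∩B| = 76 + 58 - 51 = 83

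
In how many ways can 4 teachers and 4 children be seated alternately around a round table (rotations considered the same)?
Fix one of the teachers: (4-1)! ways for the remaining teachers, × 4! ways for the children = 6 × 24 = 144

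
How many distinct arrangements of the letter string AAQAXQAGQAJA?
12! / (1! × 6! × 3! × 1! × 1!) = 110880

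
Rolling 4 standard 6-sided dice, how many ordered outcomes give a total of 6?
Coefficient of x^6 in (x + x² + ... + x^6)^4. By inclusion-exclusion on dice exceeding 6: Σ_j (-1)^j C(4,j)·C(6-1-6j, 3) = C(4,0)·C(5,3) = 1·10 = 10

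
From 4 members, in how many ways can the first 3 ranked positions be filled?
P(4,3) = 4!/(4-3)! = 24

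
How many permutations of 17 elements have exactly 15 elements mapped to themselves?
Choose the 15 fixed points C(17,15) = 136, derange the rest: !2 = Σ_{j=0}^{2} (-1)^j·2!/j! = 2 - 2 + 1 = 1. Product = 136 × 1 = 136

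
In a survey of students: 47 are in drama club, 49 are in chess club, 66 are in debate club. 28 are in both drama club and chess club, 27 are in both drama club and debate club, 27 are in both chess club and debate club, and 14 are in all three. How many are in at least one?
|A∪B∪C| = 47+49+66-28-27-27+14 = 94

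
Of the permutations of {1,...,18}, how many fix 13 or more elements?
Exactly j fixed points: C(18,j)·!(18-j); sum over j ≥ 13 (derangement numbers via !m = (m-1)·(!(m-1) + !(m-2)): !0..!5 = 1, 0, 1, 2, 9, 44). Σ_{j=13}^{18} C(18,j)·!(18-j) = C(18,13)·!5 + C(18,14)·!4 + C(18,15)·!3 + C(18,16)·!2 + C(18,17)·!1 + C(18,18)·!0 = 8568·44 + 3060·9 + 816·2 + 153·1 + 18·0 + 1·1 = 406318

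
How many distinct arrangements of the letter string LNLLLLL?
7! / (6! × 1!) = 7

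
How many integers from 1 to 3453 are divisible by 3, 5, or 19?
⌊3453/3⌋+⌊3453/5⌋+⌊3453/19⌋ - ⌊3453/15⌋-⌊3453/57⌋-⌊3453/95⌋ + ⌊3453/285⌋ = 1151+690+181 - 230-60-36 + 12 = 1708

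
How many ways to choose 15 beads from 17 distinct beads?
C(17,15) = 17!/(15!×2!) = 136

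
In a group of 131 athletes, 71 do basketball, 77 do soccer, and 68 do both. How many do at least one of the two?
|A∪B| = |A| + |B| - |A∩B| = 71 + 77 - 68 = 80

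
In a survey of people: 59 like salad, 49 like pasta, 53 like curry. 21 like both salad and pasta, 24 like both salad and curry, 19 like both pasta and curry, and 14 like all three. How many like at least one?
|A∪B∪C| = 59+49+53-21-24-19+14 = 111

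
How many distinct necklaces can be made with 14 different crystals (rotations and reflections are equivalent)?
(14-1)!/2 = 6227020800/2 = 3113510400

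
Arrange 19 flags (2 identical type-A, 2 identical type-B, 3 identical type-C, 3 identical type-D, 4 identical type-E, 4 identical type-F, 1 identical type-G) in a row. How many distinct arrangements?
19! / (2! × 2! × 3! × 3! × 4! × 4! × 1!) = 1466593128000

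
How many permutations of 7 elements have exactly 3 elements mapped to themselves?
Choose the 3 fixed points C(7,3) = 35, derange the rest: !4 = Σ_{j=0}^{4} (-1)^j·4!/j! = 24 - 24 + 12 - 4 + 1 = 9. Product = 35 × 9 = 315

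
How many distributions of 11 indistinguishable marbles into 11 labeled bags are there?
C(11+11-1, 11-1) = C(21, 10) = 352716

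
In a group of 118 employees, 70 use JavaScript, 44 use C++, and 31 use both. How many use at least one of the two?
|A∪B| = |A| + |B| - |A∩B| = 70 + 44 - 31 = 83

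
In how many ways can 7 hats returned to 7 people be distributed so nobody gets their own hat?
!7 = Σ_{j=0}^{7} (-1)^j·7!/j! = 5040 - 5040 + 2520 - 840 + 210 - 42 + 7 - 1 = 1854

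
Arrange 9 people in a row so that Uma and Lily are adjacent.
Treat as block: (9-1)! × 2! = 40320 × 2 = 80640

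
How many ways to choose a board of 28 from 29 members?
C(29,28) = 29!/(28!×1!) = 29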